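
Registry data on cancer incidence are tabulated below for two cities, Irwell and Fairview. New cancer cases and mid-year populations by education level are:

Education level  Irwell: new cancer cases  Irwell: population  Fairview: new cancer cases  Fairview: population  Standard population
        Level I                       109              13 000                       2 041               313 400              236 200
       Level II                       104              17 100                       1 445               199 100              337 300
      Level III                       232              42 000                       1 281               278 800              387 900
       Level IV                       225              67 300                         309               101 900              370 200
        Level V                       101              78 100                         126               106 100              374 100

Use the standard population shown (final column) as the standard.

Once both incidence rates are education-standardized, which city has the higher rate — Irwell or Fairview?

Irwell

Education-specific rates per 100 000 for Irwell: 838.46, 608.19, 552.38, 334.32, 129.32.
For Fairview: 651.24, 725.77, 459.47, 303.24, 118.76.
Standard total = 1 705 700; weights = 0.1385, 0.1977, 0.2274, 0.2170, 0.2193.
Irwell: 0.1385×838.46 + 0.1977×608.19 + 0.2274×552.38 + 0.2170×334.32 + 0.2193×129.32 = 462.9188 per 100 000.
Fairview: 0.1385×651.24 + 0.1977×725.77 + 0.2274×459.47 + 0.2170×303.24 + 0.2193×118.76 = 430.0512 per 100 000.
The crude rates (354.48 vs 520.56) would put Fairview higher, but that reflects its education composition; once standardized to a common education structure, Irwell has the higher underlying rate.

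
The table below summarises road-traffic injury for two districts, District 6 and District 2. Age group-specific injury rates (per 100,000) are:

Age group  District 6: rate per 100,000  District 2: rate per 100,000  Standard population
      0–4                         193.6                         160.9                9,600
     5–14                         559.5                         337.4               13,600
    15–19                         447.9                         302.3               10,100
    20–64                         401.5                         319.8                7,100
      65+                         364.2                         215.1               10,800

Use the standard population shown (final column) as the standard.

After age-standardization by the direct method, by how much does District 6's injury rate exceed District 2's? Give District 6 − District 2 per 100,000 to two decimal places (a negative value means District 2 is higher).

136.63

Standard total = 51,200; weights = 0.1875, 0.2656, 0.1973, 0.1387, 0.2109.
District 6: 0.1875×193.6 + 0.2656×559.5 + 0.1973×447.9 + 0.1387×401.5 + 0.2109×364.2 = 405.7727 per 100,000.
District 2: 0.1875×160.9 + 0.2656×337.4 + 0.1973×302.3 + 0.1387×319.8 + 0.2109×215.1 = 269.1439 per 100,000.
Difference = 405.7727 − 269.1439 = 136.6287.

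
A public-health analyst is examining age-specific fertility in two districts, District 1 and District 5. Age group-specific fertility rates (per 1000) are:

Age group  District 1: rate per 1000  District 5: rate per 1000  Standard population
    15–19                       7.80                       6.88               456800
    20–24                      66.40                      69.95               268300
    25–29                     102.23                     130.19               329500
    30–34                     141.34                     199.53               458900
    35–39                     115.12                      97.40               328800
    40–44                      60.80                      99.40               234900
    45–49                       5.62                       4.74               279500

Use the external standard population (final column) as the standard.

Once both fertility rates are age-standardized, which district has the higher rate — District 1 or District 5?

Standard total = 2356700; weights = 0.1938, 0.1138, 0.1398, 0.1947, 0.1395, 0.0997, 0.1186.
District 1: 0.1938×7.80 + 0.1138×66.40 + 0.1398×102.23 + 0.1947×141.34 + 0.1395×115.12 + 0.0997×60.80 + 0.1186×5.62 = 73.6742 per 1000.
District 5: 0.1938×6.88 + 0.1138×69.95 + 0.1398×130.19 + 0.1947×199.53 + 0.1395×97.40 + 0.0997×99.40 + 0.1186×4.74 = 90.4109 per 1000.

District 5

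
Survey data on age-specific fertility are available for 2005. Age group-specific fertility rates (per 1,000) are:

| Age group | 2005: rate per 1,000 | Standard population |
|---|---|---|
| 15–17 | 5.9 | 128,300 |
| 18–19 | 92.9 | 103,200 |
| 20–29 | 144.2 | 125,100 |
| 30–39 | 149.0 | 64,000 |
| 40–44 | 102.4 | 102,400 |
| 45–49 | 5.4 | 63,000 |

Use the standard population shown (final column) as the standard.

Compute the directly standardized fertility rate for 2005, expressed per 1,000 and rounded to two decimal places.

83.18

Standard total = 586,000; weights = 0.2189, 0.1761, 0.2135, 0.1092, 0.1747, 0.1075.
Standardized rate: 0.2189×5.9 + 0.1761×92.9 + 0.2135×144.2 + 0.1092×149.0 + 0.1747×102.4 + 0.1075×5.4 = 83.1837 per 1,000.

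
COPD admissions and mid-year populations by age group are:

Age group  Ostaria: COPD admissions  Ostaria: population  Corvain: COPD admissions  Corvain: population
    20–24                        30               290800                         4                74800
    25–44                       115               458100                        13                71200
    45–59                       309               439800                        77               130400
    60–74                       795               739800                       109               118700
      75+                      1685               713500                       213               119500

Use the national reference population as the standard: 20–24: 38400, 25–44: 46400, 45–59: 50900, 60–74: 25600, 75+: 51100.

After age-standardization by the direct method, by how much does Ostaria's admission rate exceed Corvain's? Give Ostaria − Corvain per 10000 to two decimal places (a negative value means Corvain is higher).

Age-specific rates per 10000 for Ostaria: 1.03, 2.51, 7.03, 10.75, 23.62.
For Corvain: 0.53, 1.83, 5.90, 9.18, 17.82.
Standard total = 212400; weights = 0.1808, 0.2185, 0.2396, 0.1205, 0.2406.
Ostaria: 0.1808×1.03 + 0.2185×2.51 + 0.2396×7.03 + 0.1205×10.75 + 0.2406×23.62 = 9.3954 per 10000.
Corvain: 0.1808×0.53 + 0.2185×1.83 + 0.2396×5.90 + 0.1205×9.18 + 0.2406×17.82 = 7.3056 per 10000.
Difference = 9.3954 − 7.3056 = 2.0898.

2.09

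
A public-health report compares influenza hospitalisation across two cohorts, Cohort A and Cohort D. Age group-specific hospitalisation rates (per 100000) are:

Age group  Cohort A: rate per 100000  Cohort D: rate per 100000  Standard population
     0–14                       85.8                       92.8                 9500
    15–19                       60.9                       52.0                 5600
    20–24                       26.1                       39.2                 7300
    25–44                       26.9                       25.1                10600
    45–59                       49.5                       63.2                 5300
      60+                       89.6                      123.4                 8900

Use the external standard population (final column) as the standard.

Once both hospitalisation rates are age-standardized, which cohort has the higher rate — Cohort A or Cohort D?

Standard total = 47200; weights = 0.2013, 0.1186, 0.1547, 0.2246, 0.1123, 0.1886.
Cohort A: 0.2013×85.8 + 0.1186×60.9 + 0.1547×26.1 + 0.2246×26.9 + 0.1123×49.5 + 0.1886×89.6 = 57.0254 per 100000.
Cohort D: 0.2013×92.8 + 0.1186×52.0 + 0.1547×39.2 + 0.2246×25.1 + 0.1123×63.2 + 0.1886×123.4 = 66.9119 per 100000.

Cohort D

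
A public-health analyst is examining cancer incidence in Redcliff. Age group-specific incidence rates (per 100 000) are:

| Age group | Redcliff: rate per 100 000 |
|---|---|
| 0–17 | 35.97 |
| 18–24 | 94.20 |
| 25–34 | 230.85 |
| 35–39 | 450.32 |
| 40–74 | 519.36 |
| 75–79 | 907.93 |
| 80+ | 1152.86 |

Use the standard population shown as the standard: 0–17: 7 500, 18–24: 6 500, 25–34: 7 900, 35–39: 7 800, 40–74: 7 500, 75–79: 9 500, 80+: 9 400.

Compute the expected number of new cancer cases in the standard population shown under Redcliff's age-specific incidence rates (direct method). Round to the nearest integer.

296

Expected new cancer cases = Σ (standard pop × age-specific rate ÷ 100 000)
= 7 500×35.97/100 000 + 6 500×94.20/100 000 + 7 900×230.85/100 000 + 7 800×450.32/100 000 + 7 500×519.36/100 000 + 9 500×907.93/100 000 + 9 400×1152.86/100 000
= 2.70 + 6.12 + 18.24 + 35.12 + 38.95 + 86.25 + 108.37 = 295.76.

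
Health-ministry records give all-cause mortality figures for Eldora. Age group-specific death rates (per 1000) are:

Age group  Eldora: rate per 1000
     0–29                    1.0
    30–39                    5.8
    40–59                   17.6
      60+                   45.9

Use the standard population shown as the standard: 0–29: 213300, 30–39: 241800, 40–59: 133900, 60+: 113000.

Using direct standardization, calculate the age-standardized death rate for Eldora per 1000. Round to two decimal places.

13.05

Standard total = 702000; weights = 0.3038, 0.3444, 0.1907, 0.1610.
Standardized rate: 0.3038×1.0 + 0.3444×5.8 + 0.1907×17.6 + 0.1610×45.9 = 13.0471 per 1000.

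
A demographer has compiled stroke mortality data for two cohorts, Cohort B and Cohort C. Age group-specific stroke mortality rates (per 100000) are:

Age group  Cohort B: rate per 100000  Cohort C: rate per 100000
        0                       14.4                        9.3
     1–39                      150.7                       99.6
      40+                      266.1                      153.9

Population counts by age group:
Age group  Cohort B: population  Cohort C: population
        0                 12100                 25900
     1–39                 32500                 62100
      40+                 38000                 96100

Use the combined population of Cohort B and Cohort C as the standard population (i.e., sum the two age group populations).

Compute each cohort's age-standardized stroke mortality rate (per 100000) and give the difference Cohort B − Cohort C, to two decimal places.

75.27

Combined standard total = 266700; weights = 0.1425, 0.3547, 0.5028.
Cohort B: 0.1425×14.4 + 0.3547×150.7 + 0.5028×266.1 = 189.3042 per 100000.
Cohort C: 0.1425×9.3 + 0.3547×99.6 + 0.5028×153.9 = 114.0366 per 100000.
Difference = 189.3042 − 114.0366 = 75.2676.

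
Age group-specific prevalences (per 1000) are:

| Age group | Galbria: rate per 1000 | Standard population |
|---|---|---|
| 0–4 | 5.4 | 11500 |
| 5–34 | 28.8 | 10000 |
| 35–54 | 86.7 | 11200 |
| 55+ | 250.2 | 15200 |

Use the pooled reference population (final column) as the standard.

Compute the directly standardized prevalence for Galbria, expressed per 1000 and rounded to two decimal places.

Standard total = 47900; weights = 0.2401, 0.2088, 0.2338, 0.3173.
Standardized rate: 0.2401×5.4 + 0.2088×28.8 + 0.2338×86.7 + 0.3173×250.2 = 106.9766 per 1000.

106.98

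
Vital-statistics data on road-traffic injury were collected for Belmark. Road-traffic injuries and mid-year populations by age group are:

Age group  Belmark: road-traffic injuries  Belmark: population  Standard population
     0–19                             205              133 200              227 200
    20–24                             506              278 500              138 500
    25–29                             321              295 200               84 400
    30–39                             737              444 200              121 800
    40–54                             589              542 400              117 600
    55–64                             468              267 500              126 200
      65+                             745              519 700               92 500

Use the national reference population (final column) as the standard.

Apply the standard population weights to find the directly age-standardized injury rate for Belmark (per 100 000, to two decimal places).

151.54

Age-specific rates per 100 000 for Belmark: 153.90, 181.69, 108.74, 165.92, 108.59, 174.95, 143.35.
Standard total = 908 200; weights = 0.2502, 0.1525, 0.0929, 0.1341, 0.1295, 0.1390, 0.1018.
Standardized rate: 0.2502×153.90 + 0.1525×181.69 + 0.0929×108.74 + 0.1341×165.92 + 0.1295×108.59 + 0.1390×174.95 + 0.1018×143.35 = 151.5376 per 100 000.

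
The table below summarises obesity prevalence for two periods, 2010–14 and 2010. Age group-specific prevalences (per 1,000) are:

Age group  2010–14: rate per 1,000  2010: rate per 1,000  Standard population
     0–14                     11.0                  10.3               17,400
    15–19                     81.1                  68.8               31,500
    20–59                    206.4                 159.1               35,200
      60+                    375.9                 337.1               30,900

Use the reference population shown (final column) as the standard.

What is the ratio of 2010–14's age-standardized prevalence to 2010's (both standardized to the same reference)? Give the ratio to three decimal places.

Standard total = 115,000; weights = 0.1513, 0.2739, 0.3061, 0.2687.
2010–14: 0.1513×11.0 + 0.2739×81.1 + 0.3061×206.4 + 0.2687×375.9 = 188.0577 per 1,000.
2010: 0.1513×10.3 + 0.2739×68.8 + 0.3061×159.1 + 0.2687×337.1 = 159.6794 per 1,000.
Ratio = 188.0577 ÷ 159.6794 = 1.17772.

1.178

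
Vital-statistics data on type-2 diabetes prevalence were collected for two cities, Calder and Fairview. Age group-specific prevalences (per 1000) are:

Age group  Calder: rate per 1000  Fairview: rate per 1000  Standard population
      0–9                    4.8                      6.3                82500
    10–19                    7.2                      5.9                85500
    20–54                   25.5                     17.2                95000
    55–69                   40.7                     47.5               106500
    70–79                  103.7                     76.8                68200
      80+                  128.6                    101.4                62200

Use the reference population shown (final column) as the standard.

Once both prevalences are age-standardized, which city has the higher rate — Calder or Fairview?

Calder

Standard total = 499900; weights = 0.1650, 0.1710, 0.1900, 0.2130, 0.1364, 0.1244.
Calder: 0.1650×4.8 + 0.1710×7.2 + 0.1900×25.5 + 0.2130×40.7 + 0.1364×103.7 + 0.1244×128.6 = 45.6890 per 1000.
Fairview: 0.1650×6.3 + 0.1710×5.9 + 0.1900×17.2 + 0.2130×47.5 + 0.1364×76.8 + 0.1244×101.4 = 38.5313 per 1000.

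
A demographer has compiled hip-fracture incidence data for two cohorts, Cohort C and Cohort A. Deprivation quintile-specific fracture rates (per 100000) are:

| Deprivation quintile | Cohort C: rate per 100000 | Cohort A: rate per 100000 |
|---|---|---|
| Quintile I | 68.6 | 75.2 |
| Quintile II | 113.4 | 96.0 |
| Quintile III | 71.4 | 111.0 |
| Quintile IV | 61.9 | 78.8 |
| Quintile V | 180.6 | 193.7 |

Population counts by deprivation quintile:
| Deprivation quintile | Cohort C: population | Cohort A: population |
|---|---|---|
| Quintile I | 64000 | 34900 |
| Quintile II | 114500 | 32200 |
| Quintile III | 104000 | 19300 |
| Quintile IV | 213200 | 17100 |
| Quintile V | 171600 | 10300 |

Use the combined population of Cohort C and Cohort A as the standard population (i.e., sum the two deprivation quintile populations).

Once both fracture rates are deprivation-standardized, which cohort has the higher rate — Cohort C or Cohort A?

Cohort A

Combined standard total = 781100; weights = 0.1266, 0.1878, 0.1579, 0.2948, 0.2329.
Cohort C: 0.1266×68.6 + 0.1878×113.4 + 0.1579×71.4 + 0.2948×61.9 + 0.2329×180.6 = 101.5627 per 100000.
Cohort A: 0.1266×75.2 + 0.1878×96.0 + 0.1579×111.0 + 0.2948×78.8 + 0.2329×193.7 = 113.4150 per 100000.
The crude rates (103.38 vs 98.42) would put Cohort C higher, but that reflects its deprivation composition; once standardized to a common deprivation structure, Cohort A has the higher underlying rate.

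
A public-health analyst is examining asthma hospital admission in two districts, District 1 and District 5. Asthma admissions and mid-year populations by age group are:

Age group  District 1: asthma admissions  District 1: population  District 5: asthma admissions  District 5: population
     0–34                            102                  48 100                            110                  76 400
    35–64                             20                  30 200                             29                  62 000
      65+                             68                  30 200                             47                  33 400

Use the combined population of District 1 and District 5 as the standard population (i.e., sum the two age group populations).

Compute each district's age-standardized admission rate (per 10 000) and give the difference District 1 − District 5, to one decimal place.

Age-specific rates per 10 000 for District 1: 21.21, 6.62, 22.52.
For District 5: 14.40, 4.68, 14.07.
Combined standard total = 280 300; weights = 0.4442, 0.3289, 0.2269.
District 1: 0.4442×21.21 + 0.3289×6.62 + 0.2269×22.52 = 16.7063 per 10 000.
District 5: 0.4442×14.40 + 0.3289×4.68 + 0.2269×14.07 = 11.1265 per 10 000.
Difference = 16.7063 − 11.1265 = 5.5798.

5.6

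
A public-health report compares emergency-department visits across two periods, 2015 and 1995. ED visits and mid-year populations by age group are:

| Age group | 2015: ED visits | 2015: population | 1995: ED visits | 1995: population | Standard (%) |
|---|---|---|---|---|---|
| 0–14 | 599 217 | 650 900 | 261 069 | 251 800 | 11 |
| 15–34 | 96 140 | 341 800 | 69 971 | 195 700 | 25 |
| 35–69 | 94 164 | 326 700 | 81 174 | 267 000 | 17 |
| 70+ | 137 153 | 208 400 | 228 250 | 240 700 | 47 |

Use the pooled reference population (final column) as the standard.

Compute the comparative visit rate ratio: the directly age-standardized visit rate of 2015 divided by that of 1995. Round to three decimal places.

0.756

Age-specific rates per 1 000 for 2015: 920.598, 281.276, 288.228, 658.124.
For 1995: 1036.811, 357.542, 304.022, 948.276.
Standard weights: 0.11, 0.25, 0.17, 0.47.
2015: 0.1100×920.598 + 0.2500×281.276 + 0.1700×288.228 + 0.4700×658.124 = 529.9015 per 1 000.
1995: 0.1100×1036.811 + 0.2500×357.542 + 0.1700×304.022 + 0.4700×948.276 = 700.8082 per 1 000.
Ratio = 529.9015 ÷ 700.8082 = 0.75613.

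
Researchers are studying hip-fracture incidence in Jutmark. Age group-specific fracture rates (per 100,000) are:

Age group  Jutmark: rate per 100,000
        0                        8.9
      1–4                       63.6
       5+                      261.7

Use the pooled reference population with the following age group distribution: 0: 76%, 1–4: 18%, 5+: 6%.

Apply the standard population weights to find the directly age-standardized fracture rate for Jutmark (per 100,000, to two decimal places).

Standard weights: 0.76, 0.18, 0.06.
Standardized rate: 0.7600×8.9 + 0.1800×63.6 + 0.0600×261.7 = 33.9140 per 100,000.

33.91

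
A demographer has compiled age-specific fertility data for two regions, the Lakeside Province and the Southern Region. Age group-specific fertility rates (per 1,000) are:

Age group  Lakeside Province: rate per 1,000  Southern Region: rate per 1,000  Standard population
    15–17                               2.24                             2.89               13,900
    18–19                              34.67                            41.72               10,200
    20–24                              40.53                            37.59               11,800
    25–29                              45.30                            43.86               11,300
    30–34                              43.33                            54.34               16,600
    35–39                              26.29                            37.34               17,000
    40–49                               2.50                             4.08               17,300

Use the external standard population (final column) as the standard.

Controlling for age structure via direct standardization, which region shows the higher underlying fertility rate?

Standard total = 98,100; weights = 0.1417, 0.1040, 0.1203, 0.1152, 0.1692, 0.1733, 0.1764.
The Lakeside Province: 0.1417×2.24 + 0.1040×34.67 + 0.1203×40.53 + 0.1152×45.30 + 0.1692×43.33 + 0.1733×26.29 + 0.1764×2.50 = 26.3443 per 1,000.
The Southern Region: 0.1417×2.89 + 0.1040×41.72 + 0.1203×37.59 + 0.1152×43.86 + 0.1692×54.34 + 0.1733×37.34 + 0.1764×4.08 = 30.7065 per 1,000.

Southern Region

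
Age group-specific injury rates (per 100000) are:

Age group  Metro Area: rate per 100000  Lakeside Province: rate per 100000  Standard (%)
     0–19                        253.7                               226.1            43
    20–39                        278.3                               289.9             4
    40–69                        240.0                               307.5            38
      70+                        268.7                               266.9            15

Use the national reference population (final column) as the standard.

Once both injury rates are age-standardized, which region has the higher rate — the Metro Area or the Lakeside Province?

Standard weights: 0.43, 0.04, 0.38, 0.15.
The Metro Area: 0.4300×253.7 + 0.0400×278.3 + 0.3800×240.0 + 0.1500×268.7 = 251.7280 per 100000.
The Lakeside Province: 0.4300×226.1 + 0.0400×289.9 + 0.3800×307.5 + 0.1500×266.9 = 265.7040 per 100000.

Lakeside Province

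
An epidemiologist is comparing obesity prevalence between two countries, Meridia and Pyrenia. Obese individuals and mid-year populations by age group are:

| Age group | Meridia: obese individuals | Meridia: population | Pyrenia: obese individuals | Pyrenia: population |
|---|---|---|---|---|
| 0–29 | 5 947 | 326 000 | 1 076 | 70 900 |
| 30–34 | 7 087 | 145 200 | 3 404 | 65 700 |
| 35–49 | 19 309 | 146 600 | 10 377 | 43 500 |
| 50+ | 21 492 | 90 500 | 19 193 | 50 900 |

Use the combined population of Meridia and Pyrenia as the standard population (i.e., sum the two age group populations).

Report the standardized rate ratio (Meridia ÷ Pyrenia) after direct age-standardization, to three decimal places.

Age-specific rates per 1 000 for Meridia: 18.242, 48.809, 131.712, 237.481.
For Pyrenia: 15.176, 51.811, 238.552, 377.073.
Combined standard total = 939 300; weights = 0.4225, 0.2245, 0.2024, 0.1505.
Meridia: 0.4225×18.242 + 0.2245×48.809 + 0.2024×131.712 + 0.1505×237.481 = 81.0735 per 1 000.
Pyrenia: 0.4225×15.176 + 0.2245×51.811 + 0.2024×238.552 + 0.1505×377.073 = 123.0887 per 1 000.
Ratio = 81.0735 ÷ 123.0887 = 0.65866.

0.659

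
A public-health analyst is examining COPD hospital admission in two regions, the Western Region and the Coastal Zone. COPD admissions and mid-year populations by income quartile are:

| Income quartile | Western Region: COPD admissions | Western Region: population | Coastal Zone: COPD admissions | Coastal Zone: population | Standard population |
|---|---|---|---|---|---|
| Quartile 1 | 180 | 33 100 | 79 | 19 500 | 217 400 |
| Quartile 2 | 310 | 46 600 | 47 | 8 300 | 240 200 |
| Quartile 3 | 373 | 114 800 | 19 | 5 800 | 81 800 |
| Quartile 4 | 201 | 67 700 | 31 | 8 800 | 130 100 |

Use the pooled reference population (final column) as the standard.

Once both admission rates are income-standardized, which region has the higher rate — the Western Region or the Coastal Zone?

Western Region

Income-specific rates per 10 000 for the Western Region: 54.38, 66.52, 32.49, 29.69.
For the Coastal Zone: 40.51, 56.63, 32.76, 35.23.
Standard total = 669 500; weights = 0.3247, 0.3588, 0.1222, 0.1943.
The Western Region: 0.3247×54.38 + 0.3588×66.52 + 0.1222×32.49 + 0.1943×29.69 = 51.2648 per 10 000.
The Coastal Zone: 0.3247×40.51 + 0.3588×56.63 + 0.1222×32.76 + 0.1943×35.23 = 44.3195 per 10 000.
The crude rates (40.58 vs 41.51) would put the Coastal Zone higher, but that reflects its income composition; once standardized to a common income structure, the Western Region has the higher underlying rate.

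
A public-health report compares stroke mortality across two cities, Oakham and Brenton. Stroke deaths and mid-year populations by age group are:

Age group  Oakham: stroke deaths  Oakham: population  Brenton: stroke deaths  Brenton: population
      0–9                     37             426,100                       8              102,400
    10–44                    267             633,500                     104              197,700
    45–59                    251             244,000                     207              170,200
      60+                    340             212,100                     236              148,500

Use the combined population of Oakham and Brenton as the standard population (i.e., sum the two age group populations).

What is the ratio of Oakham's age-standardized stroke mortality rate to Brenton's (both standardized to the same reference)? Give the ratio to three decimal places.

Age-specific rates per 100,000 for Oakham: 8.68, 42.15, 102.87, 160.30.
For Brenton: 7.81, 52.60, 121.62, 158.92.
Combined standard total = 2,134,500; weights = 0.2476, 0.3894, 0.1941, 0.1689.
Oakham: 0.2476×8.68 + 0.3894×42.15 + 0.1941×102.87 + 0.1689×160.30 = 65.6054 per 100,000.
Brenton: 0.2476×7.81 + 0.3894×52.60 + 0.1941×121.62 + 0.1689×158.92 = 72.8683 per 100,000.
Ratio = 65.6054 ÷ 72.8683 = 0.90033.

0.900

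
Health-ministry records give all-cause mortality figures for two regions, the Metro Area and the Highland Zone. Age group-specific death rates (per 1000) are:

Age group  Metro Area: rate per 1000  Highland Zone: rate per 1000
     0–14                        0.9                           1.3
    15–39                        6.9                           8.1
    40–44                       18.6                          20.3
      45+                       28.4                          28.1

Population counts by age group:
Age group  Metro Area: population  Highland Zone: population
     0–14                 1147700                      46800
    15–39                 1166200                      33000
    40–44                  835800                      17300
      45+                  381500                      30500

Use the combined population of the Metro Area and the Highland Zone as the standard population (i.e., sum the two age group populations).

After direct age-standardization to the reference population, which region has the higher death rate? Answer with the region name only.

Highland Zone

Combined standard total = 3658800; weights = 0.3265, 0.3278, 0.2332, 0.1126.
The Metro Area: 0.3265×0.9 + 0.3278×6.9 + 0.2332×18.6 + 0.1126×28.4 = 10.0902 per 1000.
The Highland Zone: 0.3265×1.3 + 0.3278×8.1 + 0.2332×20.3 + 0.1126×28.1 = 10.9767 per 1000.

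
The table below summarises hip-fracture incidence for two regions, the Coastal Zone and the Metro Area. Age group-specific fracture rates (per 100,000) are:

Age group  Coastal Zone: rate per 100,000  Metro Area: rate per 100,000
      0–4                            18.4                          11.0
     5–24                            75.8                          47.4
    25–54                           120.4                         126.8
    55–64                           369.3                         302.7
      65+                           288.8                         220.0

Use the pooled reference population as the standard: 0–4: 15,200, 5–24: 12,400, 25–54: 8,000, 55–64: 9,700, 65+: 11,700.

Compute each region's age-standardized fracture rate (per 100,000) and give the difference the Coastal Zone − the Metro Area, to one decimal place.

32.7

Standard total = 57,000; weights = 0.2667, 0.2175, 0.1404, 0.1702, 0.2053.
The Coastal Zone: 0.2667×18.4 + 0.2175×75.8 + 0.1404×120.4 + 0.1702×369.3 + 0.2053×288.8 = 160.4205 per 100,000.
The Metro Area: 0.2667×11.0 + 0.2175×47.4 + 0.1404×126.8 + 0.1702×302.7 + 0.2053×220.0 = 127.7114 per 100,000.
Difference = 160.4205 − 127.7114 = 32.7091.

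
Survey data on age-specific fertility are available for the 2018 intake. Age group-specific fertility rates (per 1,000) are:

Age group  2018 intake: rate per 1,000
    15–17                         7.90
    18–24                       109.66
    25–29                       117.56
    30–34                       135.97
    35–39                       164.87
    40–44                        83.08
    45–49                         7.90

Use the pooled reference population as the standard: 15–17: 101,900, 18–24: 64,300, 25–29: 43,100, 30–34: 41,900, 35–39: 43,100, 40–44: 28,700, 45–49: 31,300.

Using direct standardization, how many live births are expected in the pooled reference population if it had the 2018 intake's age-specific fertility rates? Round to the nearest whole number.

28358

Expected live births = Σ (standard pop × age-specific rate ÷ 1,000)
= 101,900×7.90/1,000 + 64,300×109.66/1,000 + 43,100×117.56/1,000 + 41,900×135.97/1,000 + 43,100×164.87/1,000 + 28,700×83.08/1,000 + 31,300×7.90/1,000
= 805.01 + 7051.14 + 5066.84 + 5697.14 + 7105.90 + 2384.40 + 247.27 = 28357.69.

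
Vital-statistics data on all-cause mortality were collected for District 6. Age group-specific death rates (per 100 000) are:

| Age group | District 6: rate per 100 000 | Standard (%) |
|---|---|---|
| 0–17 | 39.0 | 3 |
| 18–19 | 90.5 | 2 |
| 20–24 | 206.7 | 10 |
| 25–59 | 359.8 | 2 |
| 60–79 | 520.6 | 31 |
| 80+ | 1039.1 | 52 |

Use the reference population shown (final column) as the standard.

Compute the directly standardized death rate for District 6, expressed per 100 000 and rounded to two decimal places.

732.56

Standard weights: 0.03, 0.02, 0.10, 0.02, 0.31, 0.52.
Standardized rate: 0.0300×39.0 + 0.0200×90.5 + 0.1000×206.7 + 0.0200×359.8 + 0.3100×520.6 + 0.5200×1039.1 = 732.5640 per 100 000.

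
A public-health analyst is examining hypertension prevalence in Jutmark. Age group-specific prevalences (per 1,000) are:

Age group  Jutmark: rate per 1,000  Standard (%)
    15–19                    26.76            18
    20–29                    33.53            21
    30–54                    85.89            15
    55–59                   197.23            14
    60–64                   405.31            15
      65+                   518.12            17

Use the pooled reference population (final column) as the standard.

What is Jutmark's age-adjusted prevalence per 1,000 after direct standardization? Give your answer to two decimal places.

Standard weights: 0.18, 0.21, 0.15, 0.14, 0.15, 0.17.
Standardized rate: 0.1800×26.76 + 0.2100×33.53 + 0.1500×85.89 + 0.1400×197.23 + 0.1500×405.31 + 0.1700×518.12 = 201.2307 per 1,000.

201.23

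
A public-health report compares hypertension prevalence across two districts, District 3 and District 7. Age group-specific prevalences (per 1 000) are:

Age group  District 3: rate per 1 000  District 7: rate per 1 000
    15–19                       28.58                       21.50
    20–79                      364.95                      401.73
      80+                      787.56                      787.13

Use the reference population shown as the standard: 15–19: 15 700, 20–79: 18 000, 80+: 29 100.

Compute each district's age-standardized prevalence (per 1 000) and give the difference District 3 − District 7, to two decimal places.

-8.57

Standard total = 62 800; weights = 0.2500, 0.2866, 0.4634.
District 3: 0.2500×28.58 + 0.2866×364.95 + 0.4634×787.56 = 476.6847 per 1 000.
District 7: 0.2500×21.50 + 0.2866×401.73 + 0.4634×787.13 = 485.2575 per 1 000.
Difference = 476.6847 − 485.2575 = -8.5728.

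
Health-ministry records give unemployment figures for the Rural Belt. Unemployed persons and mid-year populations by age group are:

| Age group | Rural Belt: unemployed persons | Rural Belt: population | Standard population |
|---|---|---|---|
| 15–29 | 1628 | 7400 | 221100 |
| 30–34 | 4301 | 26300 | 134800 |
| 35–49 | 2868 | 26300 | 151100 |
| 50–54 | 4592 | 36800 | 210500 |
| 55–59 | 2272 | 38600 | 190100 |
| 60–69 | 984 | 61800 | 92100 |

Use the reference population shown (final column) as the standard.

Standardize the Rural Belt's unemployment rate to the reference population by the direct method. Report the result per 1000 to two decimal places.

Age-specific rates per 1000 for the Rural Belt: 220.000, 163.536, 109.049, 124.783, 58.860, 15.922.
Standard total = 999700; weights = 0.2212, 0.1348, 0.1511, 0.2106, 0.1902, 0.0921.
Standardized rate: 0.2212×220.000 + 0.1348×163.536 + 0.1511×109.049 + 0.2106×124.783 + 0.1902×58.860 + 0.0921×15.922 = 126.1244 per 1000.

126.12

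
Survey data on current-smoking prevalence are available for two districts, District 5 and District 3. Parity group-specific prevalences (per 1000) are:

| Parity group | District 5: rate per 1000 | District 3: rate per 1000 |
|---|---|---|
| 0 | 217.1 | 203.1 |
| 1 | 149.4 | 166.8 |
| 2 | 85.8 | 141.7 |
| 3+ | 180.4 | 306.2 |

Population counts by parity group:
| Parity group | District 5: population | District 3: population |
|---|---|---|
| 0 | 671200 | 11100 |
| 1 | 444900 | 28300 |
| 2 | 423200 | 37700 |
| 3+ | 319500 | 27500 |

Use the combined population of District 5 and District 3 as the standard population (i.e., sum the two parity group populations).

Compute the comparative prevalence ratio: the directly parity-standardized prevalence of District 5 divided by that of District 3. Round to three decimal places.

Combined standard total = 1963400; weights = 0.3475, 0.2410, 0.2347, 0.1767.
District 5: 0.3475×217.1 + 0.2410×149.4 + 0.2347×85.8 + 0.1767×180.4 = 163.4753 per 1000.
District 3: 0.3475×203.1 + 0.2410×166.8 + 0.2347×141.7 + 0.1767×306.2 = 198.1592 per 1000.
Ratio = 163.4753 ÷ 198.1592 = 0.82497.

0.825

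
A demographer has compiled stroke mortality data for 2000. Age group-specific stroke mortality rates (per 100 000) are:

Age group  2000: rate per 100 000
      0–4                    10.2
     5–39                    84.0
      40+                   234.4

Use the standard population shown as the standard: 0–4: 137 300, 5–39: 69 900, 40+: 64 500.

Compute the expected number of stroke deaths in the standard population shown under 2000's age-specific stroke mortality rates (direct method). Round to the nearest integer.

224

Expected stroke deaths = Σ (standard pop × age-specific rate ÷ 100 000)
= 137 300×10.2/100 000 + 69 900×84.0/100 000 + 64 500×234.4/100 000
= 14.00 + 58.72 + 151.19 = 223.91.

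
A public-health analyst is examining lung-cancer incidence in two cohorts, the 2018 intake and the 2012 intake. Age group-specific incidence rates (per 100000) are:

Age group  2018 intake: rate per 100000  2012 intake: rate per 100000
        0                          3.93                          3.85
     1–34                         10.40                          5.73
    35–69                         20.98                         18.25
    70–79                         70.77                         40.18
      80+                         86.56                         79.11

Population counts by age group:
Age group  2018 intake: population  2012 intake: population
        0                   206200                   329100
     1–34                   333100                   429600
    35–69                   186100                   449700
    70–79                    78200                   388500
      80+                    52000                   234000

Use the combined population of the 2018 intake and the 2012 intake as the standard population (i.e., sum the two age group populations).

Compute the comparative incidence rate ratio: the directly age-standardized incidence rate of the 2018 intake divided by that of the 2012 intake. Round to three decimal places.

Combined standard total = 2686500; weights = 0.1993, 0.2839, 0.2367, 0.1737, 0.1065.
The 2018 intake: 0.1993×3.93 + 0.2839×10.40 + 0.2367×20.98 + 0.1737×70.77 + 0.1065×86.56 = 30.2101 per 100000.
The 2012 intake: 0.1993×3.85 + 0.2839×5.73 + 0.2367×18.25 + 0.1737×40.18 + 0.1065×79.11 = 22.1150 per 100000.
Ratio = 30.2101 ÷ 22.1150 = 1.36604.

1.366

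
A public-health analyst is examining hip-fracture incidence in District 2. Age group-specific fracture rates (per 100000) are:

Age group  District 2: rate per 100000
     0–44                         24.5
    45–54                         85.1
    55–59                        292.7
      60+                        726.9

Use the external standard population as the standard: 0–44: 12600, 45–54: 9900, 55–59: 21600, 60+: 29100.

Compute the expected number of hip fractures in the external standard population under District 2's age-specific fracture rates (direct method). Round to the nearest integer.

286

Expected hip fractures = Σ (standard pop × age-specific rate ÷ 100000)
= 12600×24.5/100000 + 9900×85.1/100000 + 21600×292.7/100000 + 29100×726.9/100000
= 3.09 + 8.42 + 63.22 + 211.53 = 286.26.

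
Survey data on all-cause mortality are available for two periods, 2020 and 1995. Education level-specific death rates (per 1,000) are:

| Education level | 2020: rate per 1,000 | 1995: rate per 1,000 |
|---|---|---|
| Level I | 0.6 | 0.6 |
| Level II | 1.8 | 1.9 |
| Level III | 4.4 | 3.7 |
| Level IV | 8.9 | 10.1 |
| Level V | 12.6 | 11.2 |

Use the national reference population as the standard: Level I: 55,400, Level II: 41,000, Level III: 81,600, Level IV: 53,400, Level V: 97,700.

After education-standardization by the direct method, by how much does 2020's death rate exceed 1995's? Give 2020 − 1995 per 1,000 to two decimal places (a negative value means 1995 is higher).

Standard total = 329,100; weights = 0.1683, 0.1246, 0.2479, 0.1623, 0.2969.
2020: 0.1683×0.6 + 0.1246×1.8 + 0.2479×4.4 + 0.1623×8.9 + 0.2969×12.6 = 6.6009 per 1,000.
1995: 0.1683×0.6 + 0.1246×1.9 + 0.2479×3.7 + 0.1623×10.1 + 0.2969×11.2 = 6.2189 per 1,000.
Difference = 6.6009 − 6.2189 = 0.3820.

0.38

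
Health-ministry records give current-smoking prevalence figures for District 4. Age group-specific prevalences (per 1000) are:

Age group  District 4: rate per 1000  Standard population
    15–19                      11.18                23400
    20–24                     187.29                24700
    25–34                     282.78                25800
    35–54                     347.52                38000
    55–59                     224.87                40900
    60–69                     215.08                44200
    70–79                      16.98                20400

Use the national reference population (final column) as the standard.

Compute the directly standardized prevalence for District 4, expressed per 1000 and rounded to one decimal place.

Standard total = 217400; weights = 0.1076, 0.1136, 0.1187, 0.1748, 0.1881, 0.2033, 0.0938.
Standardized rate: 0.1076×11.18 + 0.1136×187.29 + 0.1187×282.78 + 0.1748×347.52 + 0.1881×224.87 + 0.2033×215.08 + 0.0938×16.98 = 204.4125 per 1000.

204.4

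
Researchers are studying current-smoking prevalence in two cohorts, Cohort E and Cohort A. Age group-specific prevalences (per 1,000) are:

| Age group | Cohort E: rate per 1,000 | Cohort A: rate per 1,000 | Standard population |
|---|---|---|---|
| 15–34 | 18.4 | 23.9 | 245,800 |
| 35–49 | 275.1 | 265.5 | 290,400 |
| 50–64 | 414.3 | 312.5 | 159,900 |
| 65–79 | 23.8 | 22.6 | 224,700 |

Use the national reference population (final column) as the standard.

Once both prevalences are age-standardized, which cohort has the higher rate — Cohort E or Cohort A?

Cohort E

Standard total = 920,800; weights = 0.2669, 0.3154, 0.1737, 0.2440.
Cohort E: 0.2669×18.4 + 0.3154×275.1 + 0.1737×414.3 + 0.2440×23.8 = 169.4246 per 1,000.
Cohort A: 0.2669×23.9 + 0.3154×265.5 + 0.1737×312.5 + 0.2440×22.6 = 149.8944 per 1,000.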